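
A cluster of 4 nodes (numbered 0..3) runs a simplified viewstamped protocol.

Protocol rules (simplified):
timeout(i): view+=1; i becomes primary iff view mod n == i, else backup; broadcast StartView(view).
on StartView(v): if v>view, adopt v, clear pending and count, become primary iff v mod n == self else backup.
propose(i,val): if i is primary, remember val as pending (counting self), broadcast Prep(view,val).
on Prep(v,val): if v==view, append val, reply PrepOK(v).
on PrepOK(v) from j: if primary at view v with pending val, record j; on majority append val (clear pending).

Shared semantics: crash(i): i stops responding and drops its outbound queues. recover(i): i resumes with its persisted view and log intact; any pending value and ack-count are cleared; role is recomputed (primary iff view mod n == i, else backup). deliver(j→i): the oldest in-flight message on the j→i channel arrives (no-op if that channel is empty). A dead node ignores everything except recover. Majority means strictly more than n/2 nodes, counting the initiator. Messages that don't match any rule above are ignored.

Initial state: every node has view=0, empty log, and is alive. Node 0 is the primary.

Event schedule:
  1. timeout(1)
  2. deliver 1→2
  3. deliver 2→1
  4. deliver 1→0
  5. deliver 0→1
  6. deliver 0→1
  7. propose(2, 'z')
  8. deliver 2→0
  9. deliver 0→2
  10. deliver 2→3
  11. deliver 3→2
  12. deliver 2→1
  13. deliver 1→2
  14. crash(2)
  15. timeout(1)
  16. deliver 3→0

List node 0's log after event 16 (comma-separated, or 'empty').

[1] timeout(1) → N1(prim v1 [-])
[2] deliver 1→2 → N2(back v1 [-])
[3] deliver 2→1 → ∅
[4] deliver 1→0 → N0(back v1 [-])
[5] deliver 0→1 → ∅
[6] deliver 0→1 → ∅
[7] propose(2,'z') → ∅
[8] deliver 2→0 → ∅
[9] deliver 0→2 → ∅
[10] deliver 2→3 → ∅
[11] deliver 3→2 → ∅
[12] deliver 2→1 → ∅
[13] deliver 1→2 → ∅
[14] crash(2) → N2(✗back v1 [-])
[15] timeout(1) → N1(back v2 [-])
[16] deliver 3→0 → ∅

empty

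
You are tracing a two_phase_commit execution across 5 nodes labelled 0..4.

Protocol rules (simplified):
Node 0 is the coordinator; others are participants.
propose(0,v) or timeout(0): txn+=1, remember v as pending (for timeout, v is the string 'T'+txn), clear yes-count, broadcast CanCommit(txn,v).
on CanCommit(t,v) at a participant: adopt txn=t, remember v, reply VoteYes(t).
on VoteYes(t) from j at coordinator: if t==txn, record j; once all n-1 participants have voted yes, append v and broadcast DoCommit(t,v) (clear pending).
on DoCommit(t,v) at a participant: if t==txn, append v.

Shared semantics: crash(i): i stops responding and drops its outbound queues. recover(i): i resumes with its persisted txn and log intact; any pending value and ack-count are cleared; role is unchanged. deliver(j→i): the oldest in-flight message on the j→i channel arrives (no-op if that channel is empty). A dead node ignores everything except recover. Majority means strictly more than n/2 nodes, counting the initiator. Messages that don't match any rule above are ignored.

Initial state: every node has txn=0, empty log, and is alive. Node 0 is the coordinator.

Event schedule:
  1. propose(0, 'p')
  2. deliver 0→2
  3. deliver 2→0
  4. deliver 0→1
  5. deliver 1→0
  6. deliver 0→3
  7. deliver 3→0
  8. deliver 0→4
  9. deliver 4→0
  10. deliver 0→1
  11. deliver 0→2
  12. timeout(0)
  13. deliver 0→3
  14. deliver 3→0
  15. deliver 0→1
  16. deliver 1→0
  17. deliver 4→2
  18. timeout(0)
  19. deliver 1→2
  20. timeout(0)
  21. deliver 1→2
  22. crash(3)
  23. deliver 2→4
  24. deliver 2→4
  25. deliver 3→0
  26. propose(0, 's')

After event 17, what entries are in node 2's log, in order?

p

e1 propose(0,'p'): 0[coor,t=1,-]
e2 deliver 0→2: 2[part,t=1,-]
e3 deliver 2→0: ·
e4 deliver 0→1: 1[part,t=1,-]
e5 deliver 1→0: ·
e6 deliver 0→3: 3[part,t=1,-]
e7 deliver 3→0: ·
e8 deliver 0→4: 4[part,t=1,-]
e9 deliver 4→0: 0[coor,t=1,p]
e10 deliver 0→1: 1[part,t=1,p]
e11 deliver 0→2: 2[part,t=1,p]
e12 timeout(0): 0[coor,t=2,p]
e13 deliver 0→3: 3[part,t=1,p]
e14 deliver 3→0: ·
e15 deliver 0→1: 1[part,t=2,p]
e16 deliver 1→0: ·
e17 deliver 4→2: ·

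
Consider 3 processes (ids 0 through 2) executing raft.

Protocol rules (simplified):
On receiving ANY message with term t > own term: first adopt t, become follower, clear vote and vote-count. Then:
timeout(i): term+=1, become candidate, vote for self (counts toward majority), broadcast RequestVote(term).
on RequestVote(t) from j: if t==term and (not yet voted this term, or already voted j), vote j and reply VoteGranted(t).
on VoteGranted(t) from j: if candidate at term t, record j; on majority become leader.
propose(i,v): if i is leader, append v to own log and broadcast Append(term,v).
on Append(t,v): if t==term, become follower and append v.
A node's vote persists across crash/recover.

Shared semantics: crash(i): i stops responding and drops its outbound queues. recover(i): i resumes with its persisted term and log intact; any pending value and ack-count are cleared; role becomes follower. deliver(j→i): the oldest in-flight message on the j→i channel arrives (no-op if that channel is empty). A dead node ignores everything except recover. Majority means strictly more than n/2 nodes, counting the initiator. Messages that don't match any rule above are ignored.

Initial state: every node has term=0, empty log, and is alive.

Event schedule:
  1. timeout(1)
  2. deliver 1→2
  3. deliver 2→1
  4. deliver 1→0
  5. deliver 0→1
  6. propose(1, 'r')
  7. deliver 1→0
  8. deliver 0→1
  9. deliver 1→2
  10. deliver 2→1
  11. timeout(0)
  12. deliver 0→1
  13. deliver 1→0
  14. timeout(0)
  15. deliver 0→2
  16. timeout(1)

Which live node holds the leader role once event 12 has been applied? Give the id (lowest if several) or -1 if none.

1. timeout(1):  <1:cand t1 ->
2. deliver 1→2:  <2:foll t1 ->
3. deliver 2→1:  <1:lead t1 ->
4. deliver 1→0:  <0:foll t1 ->
5. deliver 0→1:  nop
6. propose(1,'r'):  <1:lead t1 r>
7. deliver 1→0:  <0:foll t1 r>
8. deliver 0→1:  nop
9. deliver 1→2:  <2:foll t1 r>
10. deliver 2→1:  nop
11. timeout(0):  <0:cand t2 r>
12. deliver 0→1:  <1:foll t2 r>

-1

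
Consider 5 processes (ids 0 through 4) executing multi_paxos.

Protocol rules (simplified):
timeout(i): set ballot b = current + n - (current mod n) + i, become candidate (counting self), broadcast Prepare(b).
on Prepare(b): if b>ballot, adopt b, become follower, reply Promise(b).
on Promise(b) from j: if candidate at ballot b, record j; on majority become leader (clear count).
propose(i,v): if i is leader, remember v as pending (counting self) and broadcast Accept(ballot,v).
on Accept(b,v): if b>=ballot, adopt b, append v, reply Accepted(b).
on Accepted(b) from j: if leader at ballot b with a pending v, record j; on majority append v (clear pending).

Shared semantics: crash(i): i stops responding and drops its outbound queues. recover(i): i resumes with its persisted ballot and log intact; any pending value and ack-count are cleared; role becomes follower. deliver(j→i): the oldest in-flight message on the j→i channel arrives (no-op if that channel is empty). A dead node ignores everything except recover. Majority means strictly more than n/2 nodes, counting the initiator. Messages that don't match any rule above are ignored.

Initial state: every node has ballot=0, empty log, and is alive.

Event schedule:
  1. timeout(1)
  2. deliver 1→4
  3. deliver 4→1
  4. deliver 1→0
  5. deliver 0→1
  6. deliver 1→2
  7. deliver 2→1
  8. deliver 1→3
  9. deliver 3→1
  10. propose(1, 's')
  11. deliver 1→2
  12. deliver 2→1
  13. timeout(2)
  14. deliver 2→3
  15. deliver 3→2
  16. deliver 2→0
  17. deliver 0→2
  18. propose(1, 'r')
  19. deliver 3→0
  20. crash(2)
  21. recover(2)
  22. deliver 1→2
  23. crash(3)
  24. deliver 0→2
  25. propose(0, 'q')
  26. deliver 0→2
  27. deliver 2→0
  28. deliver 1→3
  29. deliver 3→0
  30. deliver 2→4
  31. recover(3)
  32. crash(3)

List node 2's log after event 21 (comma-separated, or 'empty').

s

[1] timeout(1) → N1(cand b6 [-])
[2] deliver 1→4 → N4(foll b6 [-])
[3] deliver 4→1 → ∅
[4] deliver 1→0 → N0(foll b6 [-])
[5] deliver 0→1 → N1(lead b6 [-])
[6] deliver 1→2 → N2(foll b6 [-])
[7] deliver 2→1 → ∅
[8] deliver 1→3 → N3(foll b6 [-])
[9] deliver 3→1 → ∅
[10] propose(1,'s') → ∅
[11] deliver 1→2 → N2(foll b6 [s])
[12] deliver 2→1 → ∅
[13] timeout(2) → N2(cand b12 [s])
[14] deliver 2→3 → N3(foll b12 [-])
[15] deliver 3→2 → ∅
[16] deliver 2→0 → N0(foll b12 [-])
[17] deliver 0→2 → N2(lead b12 [s])
[18] propose(1,'r') → ∅
[19] deliver 3→0 → ∅
[20] crash(2) → N2(✗lead b12 [s])
[21] recover(2) → N2(foll b12 [s])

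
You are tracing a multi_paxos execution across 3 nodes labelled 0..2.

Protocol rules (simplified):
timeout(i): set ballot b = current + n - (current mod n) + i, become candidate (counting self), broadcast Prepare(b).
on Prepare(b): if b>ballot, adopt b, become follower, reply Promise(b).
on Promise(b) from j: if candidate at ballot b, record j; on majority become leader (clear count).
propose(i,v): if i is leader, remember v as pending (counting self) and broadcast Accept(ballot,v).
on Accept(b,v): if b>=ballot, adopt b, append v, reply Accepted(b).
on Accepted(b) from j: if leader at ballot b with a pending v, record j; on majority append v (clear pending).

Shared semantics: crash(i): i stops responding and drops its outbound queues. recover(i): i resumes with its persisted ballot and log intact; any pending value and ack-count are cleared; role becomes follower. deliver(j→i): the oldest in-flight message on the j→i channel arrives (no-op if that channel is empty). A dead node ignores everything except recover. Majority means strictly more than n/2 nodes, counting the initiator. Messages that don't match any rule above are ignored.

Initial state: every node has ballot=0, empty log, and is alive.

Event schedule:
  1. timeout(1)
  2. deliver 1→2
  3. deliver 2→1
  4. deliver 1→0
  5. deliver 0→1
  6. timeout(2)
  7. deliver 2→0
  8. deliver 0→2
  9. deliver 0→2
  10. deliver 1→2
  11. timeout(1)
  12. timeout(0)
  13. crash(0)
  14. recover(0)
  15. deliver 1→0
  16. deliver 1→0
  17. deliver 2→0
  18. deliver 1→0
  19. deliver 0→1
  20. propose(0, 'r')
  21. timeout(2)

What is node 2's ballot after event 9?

e1 timeout(1): 1[cand,b=4,-]
e2 deliver 1→2: 2[foll,b=4,-]
e3 deliver 2→1: 1[lead,b=4,-]
e4 deliver 1→0: 0[foll,b=4,-]
e5 deliver 0→1: ·
e6 timeout(2): 2[cand,b=8,-]
e7 deliver 2→0: 0[foll,b=8,-]
e8 deliver 0→2: 2[lead,b=8,-]
e9 deliver 0→2: ·

8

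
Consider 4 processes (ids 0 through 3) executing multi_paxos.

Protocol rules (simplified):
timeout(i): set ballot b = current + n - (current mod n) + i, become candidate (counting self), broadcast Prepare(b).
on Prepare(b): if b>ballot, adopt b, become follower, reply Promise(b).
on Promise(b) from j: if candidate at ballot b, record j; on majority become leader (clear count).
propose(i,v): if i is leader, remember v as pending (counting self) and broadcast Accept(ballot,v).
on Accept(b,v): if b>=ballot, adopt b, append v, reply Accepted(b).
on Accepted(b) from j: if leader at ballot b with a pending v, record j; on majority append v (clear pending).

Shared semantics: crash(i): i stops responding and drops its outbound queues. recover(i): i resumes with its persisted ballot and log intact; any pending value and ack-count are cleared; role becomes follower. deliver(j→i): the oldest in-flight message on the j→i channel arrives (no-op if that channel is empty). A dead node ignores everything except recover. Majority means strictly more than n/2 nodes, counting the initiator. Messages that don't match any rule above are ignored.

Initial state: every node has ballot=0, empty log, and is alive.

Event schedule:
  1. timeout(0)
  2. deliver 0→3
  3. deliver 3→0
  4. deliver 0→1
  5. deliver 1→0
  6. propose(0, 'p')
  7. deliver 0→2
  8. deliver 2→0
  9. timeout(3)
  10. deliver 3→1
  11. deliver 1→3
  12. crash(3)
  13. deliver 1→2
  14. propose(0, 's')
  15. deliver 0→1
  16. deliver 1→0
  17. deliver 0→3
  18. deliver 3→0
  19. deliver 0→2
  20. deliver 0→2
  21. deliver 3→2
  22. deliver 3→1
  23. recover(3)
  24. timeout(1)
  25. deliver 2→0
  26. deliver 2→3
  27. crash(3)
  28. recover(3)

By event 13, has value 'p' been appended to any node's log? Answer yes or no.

no

e1 timeout(0): 0[cand,b=4,-]
e2 deliver 0→3: 3[foll,b=4,-]
e3 deliver 3→0: ·
e4 deliver 0→1: 1[foll,b=4,-]
e5 deliver 1→0: 0[lead,b=4,-]
e6 propose(0,'p'): ·
e7 deliver 0→2: 2[foll,b=4,-]
e8 deliver 2→0: ·
e9 timeout(3): 3[cand,b=11,-]
e10 deliver 3→1: 1[foll,b=11,-]
e11 deliver 1→3: ·
e12 crash(3): 3[✗cand,b=11,-]
e13 deliver 1→2: ·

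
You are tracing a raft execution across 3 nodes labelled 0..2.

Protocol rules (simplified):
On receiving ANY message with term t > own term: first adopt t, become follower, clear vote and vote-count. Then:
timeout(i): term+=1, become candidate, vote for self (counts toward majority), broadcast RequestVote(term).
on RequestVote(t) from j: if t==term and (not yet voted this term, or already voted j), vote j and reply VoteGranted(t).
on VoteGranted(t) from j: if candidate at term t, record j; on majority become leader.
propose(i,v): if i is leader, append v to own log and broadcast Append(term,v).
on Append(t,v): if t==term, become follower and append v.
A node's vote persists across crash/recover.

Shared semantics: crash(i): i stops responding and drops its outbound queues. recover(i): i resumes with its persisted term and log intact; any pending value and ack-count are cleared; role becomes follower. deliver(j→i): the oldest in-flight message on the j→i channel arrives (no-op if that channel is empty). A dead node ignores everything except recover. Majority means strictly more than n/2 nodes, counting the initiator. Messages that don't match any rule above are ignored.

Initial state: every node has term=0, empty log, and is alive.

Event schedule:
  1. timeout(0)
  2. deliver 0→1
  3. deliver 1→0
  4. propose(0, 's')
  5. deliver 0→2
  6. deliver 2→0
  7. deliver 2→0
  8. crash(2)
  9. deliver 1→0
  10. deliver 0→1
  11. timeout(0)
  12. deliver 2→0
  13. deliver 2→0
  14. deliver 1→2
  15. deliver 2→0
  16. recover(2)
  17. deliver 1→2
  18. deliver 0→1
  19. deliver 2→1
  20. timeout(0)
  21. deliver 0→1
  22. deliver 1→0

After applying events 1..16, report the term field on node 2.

step 1 timeout(0): 0={cand,t=1,log=-}
step 2 deliver 0→1: 1={foll,t=1,log=-}
step 3 deliver 1→0: 0={lead,t=1,log=-}
step 4 propose(0,'s'): 0={lead,t=1,log=s}
step 5 deliver 0→2: 2={foll,t=1,log=-}
step 6 deliver 2→0: —
step 7 deliver 2→0: —
step 8 crash(2): 2={✗foll,t=1,log=-}
step 9 deliver 1→0: —
step 10 deliver 0→1: 1={foll,t=1,log=s}
step 11 timeout(0): 0={cand,t=2,log=s}
step 12 deliver 2→0: —
step 13 deliver 2→0: —
step 14 deliver 1→2: —
step 15 deliver 2→0: —
step 16 recover(2): 2={foll,t=1,log=-}

1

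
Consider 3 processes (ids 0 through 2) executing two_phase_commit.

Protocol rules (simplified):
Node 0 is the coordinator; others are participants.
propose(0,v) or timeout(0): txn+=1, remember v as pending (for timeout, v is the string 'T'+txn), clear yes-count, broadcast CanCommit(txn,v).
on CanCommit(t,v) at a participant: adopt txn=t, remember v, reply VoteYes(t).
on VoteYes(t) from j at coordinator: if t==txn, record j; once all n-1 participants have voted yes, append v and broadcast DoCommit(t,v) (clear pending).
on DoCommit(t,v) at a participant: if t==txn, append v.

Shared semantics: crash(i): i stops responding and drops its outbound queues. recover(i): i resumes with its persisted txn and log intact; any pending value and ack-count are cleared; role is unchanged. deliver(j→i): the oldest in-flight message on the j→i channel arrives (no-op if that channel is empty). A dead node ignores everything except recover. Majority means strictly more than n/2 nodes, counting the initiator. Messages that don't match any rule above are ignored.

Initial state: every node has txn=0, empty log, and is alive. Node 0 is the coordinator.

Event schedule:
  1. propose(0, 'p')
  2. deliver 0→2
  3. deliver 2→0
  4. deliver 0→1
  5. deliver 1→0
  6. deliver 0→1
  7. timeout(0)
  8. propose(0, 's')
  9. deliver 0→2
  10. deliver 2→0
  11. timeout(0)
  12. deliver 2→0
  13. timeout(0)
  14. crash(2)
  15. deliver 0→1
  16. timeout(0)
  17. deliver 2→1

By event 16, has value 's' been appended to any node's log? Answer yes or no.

no

[1] propose(0,'p') → N0(coor t1 [-])
[2] deliver 0→2 → N2(part t1 [-])
[3] deliver 2→0 → ∅
[4] deliver 0→1 → N1(part t1 [-])
[5] deliver 1→0 → N0(coor t1 [p])
[6] deliver 0→1 → N1(part t1 [p])
[7] timeout(0) → N0(coor t2 [p])
[8] propose(0,'s') → N0(coor t3 [p])
[9] deliver 0→2 → N2(part t1 [p])
[10] deliver 2→0 → ∅
[11] timeout(0) → N0(coor t4 [p])
[12] deliver 2→0 → ∅
[13] timeout(0) → N0(coor t5 [p])
[14] crash(2) → N2(✗part t1 [p])
[15] deliver 0→1 → N1(part t2 [p])
[16] timeout(0) → N0(coor t6 [p])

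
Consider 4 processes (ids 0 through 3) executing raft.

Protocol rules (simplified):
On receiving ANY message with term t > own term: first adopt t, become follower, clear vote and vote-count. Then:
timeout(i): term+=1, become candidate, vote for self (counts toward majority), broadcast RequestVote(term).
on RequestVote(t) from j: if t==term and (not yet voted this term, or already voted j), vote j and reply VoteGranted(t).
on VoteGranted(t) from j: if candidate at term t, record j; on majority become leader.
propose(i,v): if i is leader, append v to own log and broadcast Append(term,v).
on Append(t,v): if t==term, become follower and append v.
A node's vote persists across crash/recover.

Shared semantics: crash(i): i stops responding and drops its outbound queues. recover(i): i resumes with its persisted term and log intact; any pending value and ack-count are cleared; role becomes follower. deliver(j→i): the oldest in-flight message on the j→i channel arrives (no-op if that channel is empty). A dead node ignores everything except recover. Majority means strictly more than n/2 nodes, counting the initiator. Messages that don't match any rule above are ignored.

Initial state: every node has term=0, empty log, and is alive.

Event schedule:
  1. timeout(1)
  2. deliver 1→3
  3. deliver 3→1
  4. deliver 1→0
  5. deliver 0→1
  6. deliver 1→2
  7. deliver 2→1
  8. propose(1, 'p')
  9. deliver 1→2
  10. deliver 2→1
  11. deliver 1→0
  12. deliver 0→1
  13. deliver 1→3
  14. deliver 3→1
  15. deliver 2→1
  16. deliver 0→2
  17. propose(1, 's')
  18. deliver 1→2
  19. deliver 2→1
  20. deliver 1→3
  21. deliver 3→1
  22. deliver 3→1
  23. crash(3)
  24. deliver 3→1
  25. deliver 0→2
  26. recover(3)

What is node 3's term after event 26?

1

[1] timeout(1) → N1(cand t1 [-])
[2] deliver 1→3 → N3(foll t1 [-])
[3] deliver 3→1 → ∅
[4] deliver 1→0 → N0(foll t1 [-])
[5] deliver 0→1 → N1(lead t1 [-])
[6] deliver 1→2 → N2(foll t1 [-])
[7] deliver 2→1 → ∅
[8] propose(1,'p') → N1(lead t1 [p])
[9] deliver 1→2 → N2(foll t1 [p])
[10] deliver 2→1 → ∅
[11] deliver 1→0 → N0(foll t1 [p])
[12] deliver 0→1 → ∅
[13] deliver 1→3 → N3(foll t1 [p])
[14] deliver 3→1 → ∅
[15] deliver 2→1 → ∅
[16] deliver 0→2 → ∅
[17] propose(1,'s') → N1(lead t1 [p,s])
[18] deliver 1→2 → N2(foll t1 [p,s])
[19] deliver 2→1 → ∅
[20] deliver 1→3 → N3(foll t1 [p,s])
[21] deliver 3→1 → ∅
[22] deliver 3→1 → ∅
[23] crash(3) → N3(✗foll t1 [p,s])
[24] deliver 3→1 → ∅
[25] deliver 0→2 → ∅
[26] recover(3) → N3(foll t1 [p,s])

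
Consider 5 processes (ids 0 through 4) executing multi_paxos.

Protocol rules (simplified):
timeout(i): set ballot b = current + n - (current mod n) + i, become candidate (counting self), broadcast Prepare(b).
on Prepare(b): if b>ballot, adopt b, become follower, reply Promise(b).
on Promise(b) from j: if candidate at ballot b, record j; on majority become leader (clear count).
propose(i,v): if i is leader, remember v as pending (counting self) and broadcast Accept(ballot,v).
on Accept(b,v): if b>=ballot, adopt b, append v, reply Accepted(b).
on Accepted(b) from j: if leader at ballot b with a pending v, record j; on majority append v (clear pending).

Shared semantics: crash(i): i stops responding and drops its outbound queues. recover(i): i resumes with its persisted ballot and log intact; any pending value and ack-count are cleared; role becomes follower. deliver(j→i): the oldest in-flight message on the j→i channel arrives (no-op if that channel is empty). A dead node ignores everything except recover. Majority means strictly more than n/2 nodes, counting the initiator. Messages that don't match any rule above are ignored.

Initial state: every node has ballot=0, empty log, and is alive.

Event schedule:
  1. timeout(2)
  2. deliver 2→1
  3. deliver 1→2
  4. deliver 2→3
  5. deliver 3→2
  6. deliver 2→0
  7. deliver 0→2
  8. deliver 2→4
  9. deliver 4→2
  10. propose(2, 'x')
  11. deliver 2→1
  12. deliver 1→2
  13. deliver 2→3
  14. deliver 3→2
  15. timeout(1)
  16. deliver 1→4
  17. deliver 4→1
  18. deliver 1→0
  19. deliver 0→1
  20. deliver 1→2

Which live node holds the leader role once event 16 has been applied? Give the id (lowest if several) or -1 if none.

2

after 1 — timeout(2): n2:cand/b7/[-]
after 2 — deliver 2→1: n1:foll/b7/[-]
after 3 — deliver 1→2: ·
after 4 — deliver 2→3: n3:foll/b7/[-]
after 5 — deliver 3→2: n2:lead/b7/[-]
after 6 — deliver 2→0: n0:foll/b7/[-]
after 7 — deliver 0→2: ·
after 8 — deliver 2→4: n4:foll/b7/[-]
after 9 — deliver 4→2: ·
after 10 — propose(2,'x'): ·
after 11 — deliver 2→1: n1:foll/b7/[x]
after 12 — deliver 1→2: ·
after 13 — deliver 2→3: n3:foll/b7/[x]
after 14 — deliver 3→2: n2:lead/b7/[x]
after 15 — timeout(1): n1:cand/b11/[x]
after 16 — deliver 1→4: n4:foll/b11/[-]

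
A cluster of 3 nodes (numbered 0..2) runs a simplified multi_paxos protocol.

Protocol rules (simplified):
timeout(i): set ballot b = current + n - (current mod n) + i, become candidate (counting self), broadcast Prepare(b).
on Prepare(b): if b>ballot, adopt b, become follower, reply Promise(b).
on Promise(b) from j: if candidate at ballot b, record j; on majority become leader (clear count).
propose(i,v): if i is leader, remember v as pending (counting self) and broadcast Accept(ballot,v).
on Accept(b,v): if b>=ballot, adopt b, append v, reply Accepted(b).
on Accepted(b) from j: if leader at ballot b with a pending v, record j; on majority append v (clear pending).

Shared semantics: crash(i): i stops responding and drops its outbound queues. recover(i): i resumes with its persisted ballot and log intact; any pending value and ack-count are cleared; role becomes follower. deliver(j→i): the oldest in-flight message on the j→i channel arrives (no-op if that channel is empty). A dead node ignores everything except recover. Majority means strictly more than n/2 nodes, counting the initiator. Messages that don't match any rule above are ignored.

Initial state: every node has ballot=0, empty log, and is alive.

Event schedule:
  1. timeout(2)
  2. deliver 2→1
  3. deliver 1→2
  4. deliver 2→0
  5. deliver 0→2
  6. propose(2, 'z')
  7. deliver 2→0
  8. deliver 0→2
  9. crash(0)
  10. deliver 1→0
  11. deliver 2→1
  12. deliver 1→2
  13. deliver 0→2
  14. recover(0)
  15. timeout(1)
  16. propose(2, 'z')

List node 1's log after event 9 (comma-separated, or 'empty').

empty

1. timeout(2):  <2:cand b5 ->
2. deliver 2→1:  <1:foll b5 ->
3. deliver 1→2:  <2:lead b5 ->
4. deliver 2→0:  <0:foll b5 ->
5. deliver 0→2:  nop
6. propose(2,'z'):  nop
7. deliver 2→0:  <0:foll b5 z>
8. deliver 0→2:  <2:lead b5 z>
9. crash(0):  <0:✗foll b5 z>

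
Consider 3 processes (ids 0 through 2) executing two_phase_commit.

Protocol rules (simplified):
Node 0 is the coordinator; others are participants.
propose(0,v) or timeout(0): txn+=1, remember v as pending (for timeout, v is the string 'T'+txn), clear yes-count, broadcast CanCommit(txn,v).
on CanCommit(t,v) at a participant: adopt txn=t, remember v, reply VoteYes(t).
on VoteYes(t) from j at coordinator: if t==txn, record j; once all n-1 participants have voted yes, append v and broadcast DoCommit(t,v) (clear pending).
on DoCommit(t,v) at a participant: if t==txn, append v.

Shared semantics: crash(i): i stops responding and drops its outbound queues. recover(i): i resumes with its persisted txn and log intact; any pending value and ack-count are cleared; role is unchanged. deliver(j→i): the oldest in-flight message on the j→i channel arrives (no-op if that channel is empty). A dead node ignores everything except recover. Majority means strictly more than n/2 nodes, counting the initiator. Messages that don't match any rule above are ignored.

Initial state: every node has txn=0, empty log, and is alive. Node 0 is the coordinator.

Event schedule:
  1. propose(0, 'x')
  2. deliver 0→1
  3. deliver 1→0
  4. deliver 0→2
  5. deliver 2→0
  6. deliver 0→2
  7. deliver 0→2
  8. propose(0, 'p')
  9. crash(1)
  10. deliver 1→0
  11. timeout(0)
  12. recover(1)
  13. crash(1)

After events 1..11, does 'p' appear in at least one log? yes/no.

no

e1 propose(0,'x'): 0[coor,t=1,-]
e2 deliver 0→1: 1[part,t=1,-]
e3 deliver 1→0: ·
e4 deliver 0→2: 2[part,t=1,-]
e5 deliver 2→0: 0[coor,t=1,x]
e6 deliver 0→2: 2[part,t=1,x]
e7 deliver 0→2: ·
e8 propose(0,'p'): 0[coor,t=2,x]
e9 crash(1): 1[✗part,t=1,-]
e10 deliver 1→0: ·
e11 timeout(0): 0[coor,t=3,x]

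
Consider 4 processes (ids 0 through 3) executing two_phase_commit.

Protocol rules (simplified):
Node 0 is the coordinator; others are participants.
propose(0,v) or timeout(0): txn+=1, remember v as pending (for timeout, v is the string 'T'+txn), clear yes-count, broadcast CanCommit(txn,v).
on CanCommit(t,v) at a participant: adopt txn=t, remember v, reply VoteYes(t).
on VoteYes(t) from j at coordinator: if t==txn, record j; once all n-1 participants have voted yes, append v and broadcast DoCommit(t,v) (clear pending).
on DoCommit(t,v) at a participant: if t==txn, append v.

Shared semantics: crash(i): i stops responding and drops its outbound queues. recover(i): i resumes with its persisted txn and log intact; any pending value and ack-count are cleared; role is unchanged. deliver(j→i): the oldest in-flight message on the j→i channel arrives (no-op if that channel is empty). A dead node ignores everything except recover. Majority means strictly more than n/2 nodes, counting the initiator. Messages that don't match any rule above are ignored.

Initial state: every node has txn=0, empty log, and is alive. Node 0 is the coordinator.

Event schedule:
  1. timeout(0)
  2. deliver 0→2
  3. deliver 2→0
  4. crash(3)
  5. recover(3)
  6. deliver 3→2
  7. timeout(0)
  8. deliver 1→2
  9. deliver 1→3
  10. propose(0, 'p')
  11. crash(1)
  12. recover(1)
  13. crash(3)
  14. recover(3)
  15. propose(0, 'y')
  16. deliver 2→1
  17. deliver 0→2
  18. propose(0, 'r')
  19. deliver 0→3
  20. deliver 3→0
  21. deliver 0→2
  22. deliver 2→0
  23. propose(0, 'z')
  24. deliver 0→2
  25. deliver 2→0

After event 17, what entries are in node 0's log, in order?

empty

step 1 timeout(0): 0={coor,t=1,log=-}
step 2 deliver 0→2: 2={part,t=1,log=-}
step 3 deliver 2→0: —
step 4 crash(3): 3={✗part,t=0,log=-}
step 5 recover(3): 3={part,t=0,log=-}
step 6 deliver 3→2: —
step 7 timeout(0): 0={coor,t=2,log=-}
step 8 deliver 1→2: —
step 9 deliver 1→3: —
step 10 propose(0,'p'): 0={coor,t=3,log=-}
step 11 crash(1): 1={✗part,t=0,log=-}
step 12 recover(1): 1={part,t=0,log=-}
step 13 crash(3): 3={✗part,t=0,log=-}
step 14 recover(3): 3={part,t=0,log=-}
step 15 propose(0,'y'): 0={coor,t=4,log=-}
step 16 deliver 2→1: —
step 17 deliver 0→2: 2={part,t=2,log=-}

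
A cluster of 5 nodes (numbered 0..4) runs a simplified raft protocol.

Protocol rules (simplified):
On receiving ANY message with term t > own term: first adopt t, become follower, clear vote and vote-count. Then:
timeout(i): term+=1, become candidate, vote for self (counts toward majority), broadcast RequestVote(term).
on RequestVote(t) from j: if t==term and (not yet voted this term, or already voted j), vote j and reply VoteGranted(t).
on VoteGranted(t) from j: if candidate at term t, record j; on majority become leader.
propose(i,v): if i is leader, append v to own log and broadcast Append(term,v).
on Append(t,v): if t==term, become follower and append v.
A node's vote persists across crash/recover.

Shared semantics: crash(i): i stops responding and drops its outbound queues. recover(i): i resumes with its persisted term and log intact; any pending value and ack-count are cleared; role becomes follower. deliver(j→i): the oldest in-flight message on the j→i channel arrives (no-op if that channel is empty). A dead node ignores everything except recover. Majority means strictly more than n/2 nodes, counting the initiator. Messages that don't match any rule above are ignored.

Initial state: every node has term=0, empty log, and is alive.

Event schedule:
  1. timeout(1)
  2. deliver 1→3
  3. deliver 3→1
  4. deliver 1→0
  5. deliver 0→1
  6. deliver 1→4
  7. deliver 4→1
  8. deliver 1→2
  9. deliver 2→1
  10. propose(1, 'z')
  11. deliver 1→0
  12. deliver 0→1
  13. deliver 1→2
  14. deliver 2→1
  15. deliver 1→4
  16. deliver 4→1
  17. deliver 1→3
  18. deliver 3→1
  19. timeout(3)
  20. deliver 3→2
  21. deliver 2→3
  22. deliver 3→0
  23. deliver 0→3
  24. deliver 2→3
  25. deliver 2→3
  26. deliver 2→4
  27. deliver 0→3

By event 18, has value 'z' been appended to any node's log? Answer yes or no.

yes

[1] timeout(1) → N1(cand t1 [-])
[2] deliver 1→3 → N3(foll t1 [-])
[3] deliver 3→1 → ∅
[4] deliver 1→0 → N0(foll t1 [-])
[5] deliver 0→1 → N1(lead t1 [-])
[6] deliver 1→4 → N4(foll t1 [-])
[7] deliver 4→1 → ∅
[8] deliver 1→2 → N2(foll t1 [-])
[9] deliver 2→1 → ∅
[10] propose(1,'z') → N1(lead t1 [z])
[11] deliver 1→0 → N0(foll t1 [z])
[12] deliver 0→1 → ∅
[13] deliver 1→2 → N2(foll t1 [z])
[14] deliver 2→1 → ∅
[15] deliver 1→4 → N4(foll t1 [z])
[16] deliver 4→1 → ∅
[17] deliver 1→3 → N3(foll t1 [z])
[18] deliver 3→1 → ∅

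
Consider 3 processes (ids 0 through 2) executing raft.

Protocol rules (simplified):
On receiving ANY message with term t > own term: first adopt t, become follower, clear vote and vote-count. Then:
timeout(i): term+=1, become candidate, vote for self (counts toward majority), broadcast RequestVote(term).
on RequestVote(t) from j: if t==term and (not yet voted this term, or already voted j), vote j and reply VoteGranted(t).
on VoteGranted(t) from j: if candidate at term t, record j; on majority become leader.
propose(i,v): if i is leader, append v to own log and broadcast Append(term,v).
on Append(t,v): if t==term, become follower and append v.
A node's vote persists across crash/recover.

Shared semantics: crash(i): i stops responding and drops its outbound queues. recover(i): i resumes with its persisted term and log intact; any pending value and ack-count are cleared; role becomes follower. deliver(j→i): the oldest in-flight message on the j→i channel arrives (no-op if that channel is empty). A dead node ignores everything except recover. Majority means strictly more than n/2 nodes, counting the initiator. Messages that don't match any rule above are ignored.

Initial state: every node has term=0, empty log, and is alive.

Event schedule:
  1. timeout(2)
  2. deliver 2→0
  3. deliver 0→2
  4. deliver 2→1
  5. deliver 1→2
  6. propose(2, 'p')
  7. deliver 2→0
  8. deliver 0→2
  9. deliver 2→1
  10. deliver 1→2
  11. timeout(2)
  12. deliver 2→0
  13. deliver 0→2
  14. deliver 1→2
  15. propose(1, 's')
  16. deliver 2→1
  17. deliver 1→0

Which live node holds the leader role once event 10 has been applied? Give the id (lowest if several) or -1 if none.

2

e1 timeout(2): 2[cand,t=1,-]
e2 deliver 2→0: 0[foll,t=1,-]
e3 deliver 0→2: 2[lead,t=1,-]
e4 deliver 2→1: 1[foll,t=1,-]
e5 deliver 1→2: ·
e6 propose(2,'p'): 2[lead,t=1,p]
e7 deliver 2→0: 0[foll,t=1,p]
e8 deliver 0→2: ·
e9 deliver 2→1: 1[foll,t=1,p]
e10 deliver 1→2: ·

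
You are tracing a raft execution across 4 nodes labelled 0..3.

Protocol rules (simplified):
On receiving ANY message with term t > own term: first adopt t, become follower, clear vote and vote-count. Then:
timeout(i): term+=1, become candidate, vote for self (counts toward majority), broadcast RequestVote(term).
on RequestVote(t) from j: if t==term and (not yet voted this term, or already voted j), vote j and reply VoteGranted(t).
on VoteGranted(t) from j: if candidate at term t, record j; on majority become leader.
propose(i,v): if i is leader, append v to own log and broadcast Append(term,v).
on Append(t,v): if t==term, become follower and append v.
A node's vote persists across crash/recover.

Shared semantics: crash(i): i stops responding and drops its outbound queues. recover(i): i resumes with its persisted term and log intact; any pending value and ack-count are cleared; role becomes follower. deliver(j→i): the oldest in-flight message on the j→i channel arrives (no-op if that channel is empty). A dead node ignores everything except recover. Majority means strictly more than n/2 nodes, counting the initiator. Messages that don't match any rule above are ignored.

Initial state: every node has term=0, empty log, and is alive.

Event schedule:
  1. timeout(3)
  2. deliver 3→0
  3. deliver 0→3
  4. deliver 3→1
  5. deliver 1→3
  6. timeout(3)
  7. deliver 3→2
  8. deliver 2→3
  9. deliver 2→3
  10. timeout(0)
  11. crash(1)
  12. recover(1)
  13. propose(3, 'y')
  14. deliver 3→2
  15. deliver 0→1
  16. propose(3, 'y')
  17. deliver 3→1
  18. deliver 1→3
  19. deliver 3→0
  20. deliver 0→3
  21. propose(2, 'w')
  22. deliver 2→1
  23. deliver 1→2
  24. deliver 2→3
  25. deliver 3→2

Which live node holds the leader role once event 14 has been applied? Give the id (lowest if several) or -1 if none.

[1] timeout(3) → N3(cand t1 [-])
[2] deliver 3→0 → N0(foll t1 [-])
[3] deliver 0→3 → ∅
[4] deliver 3→1 → N1(foll t1 [-])
[5] deliver 1→3 → N3(lead t1 [-])
[6] timeout(3) → N3(cand t2 [-])
[7] deliver 3→2 → N2(foll t1 [-])
[8] deliver 2→3 → ∅
[9] deliver 2→3 → ∅
[10] timeout(0) → N0(cand t2 [-])
[11] crash(1) → N1(✗foll t1 [-])
[12] recover(1) → N1(foll t1 [-])
[13] propose(3,'y') → ∅
[14] deliver 3→2 → N2(foll t2 [-])

-1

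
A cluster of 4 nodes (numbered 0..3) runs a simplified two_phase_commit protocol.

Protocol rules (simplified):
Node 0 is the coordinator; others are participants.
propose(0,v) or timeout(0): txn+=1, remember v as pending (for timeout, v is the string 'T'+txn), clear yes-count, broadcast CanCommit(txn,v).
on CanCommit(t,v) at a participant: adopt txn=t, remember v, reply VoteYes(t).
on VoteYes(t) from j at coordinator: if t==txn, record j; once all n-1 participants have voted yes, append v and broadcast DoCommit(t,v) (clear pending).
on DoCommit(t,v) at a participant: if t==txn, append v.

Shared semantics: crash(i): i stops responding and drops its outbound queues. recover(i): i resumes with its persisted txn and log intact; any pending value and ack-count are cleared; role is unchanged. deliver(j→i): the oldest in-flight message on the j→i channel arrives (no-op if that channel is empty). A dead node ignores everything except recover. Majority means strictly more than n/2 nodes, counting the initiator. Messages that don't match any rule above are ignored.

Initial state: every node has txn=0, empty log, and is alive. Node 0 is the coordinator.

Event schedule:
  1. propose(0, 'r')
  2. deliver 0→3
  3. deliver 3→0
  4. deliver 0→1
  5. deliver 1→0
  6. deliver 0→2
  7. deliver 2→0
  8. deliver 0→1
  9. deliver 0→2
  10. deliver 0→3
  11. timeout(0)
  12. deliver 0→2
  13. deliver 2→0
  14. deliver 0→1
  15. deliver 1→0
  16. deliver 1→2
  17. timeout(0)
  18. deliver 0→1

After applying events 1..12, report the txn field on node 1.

after 1 — propose(0,'r'): n0:coor/t1/[-]
after 2 — deliver 0→3: n3:part/t1/[-]
after 3 — deliver 3→0: ·
after 4 — deliver 0→1: n1:part/t1/[-]
after 5 — deliver 1→0: ·
after 6 — deliver 0→2: n2:part/t1/[-]
after 7 — deliver 2→0: n0:coor/t1/[r]
after 8 — deliver 0→1: n1:part/t1/[r]
after 9 — deliver 0→2: n2:part/t1/[r]
after 10 — deliver 0→3: n3:part/t1/[r]
after 11 — timeout(0): n0:coor/t2/[r]
after 12 — deliver 0→2: n2:part/t2/[r]

1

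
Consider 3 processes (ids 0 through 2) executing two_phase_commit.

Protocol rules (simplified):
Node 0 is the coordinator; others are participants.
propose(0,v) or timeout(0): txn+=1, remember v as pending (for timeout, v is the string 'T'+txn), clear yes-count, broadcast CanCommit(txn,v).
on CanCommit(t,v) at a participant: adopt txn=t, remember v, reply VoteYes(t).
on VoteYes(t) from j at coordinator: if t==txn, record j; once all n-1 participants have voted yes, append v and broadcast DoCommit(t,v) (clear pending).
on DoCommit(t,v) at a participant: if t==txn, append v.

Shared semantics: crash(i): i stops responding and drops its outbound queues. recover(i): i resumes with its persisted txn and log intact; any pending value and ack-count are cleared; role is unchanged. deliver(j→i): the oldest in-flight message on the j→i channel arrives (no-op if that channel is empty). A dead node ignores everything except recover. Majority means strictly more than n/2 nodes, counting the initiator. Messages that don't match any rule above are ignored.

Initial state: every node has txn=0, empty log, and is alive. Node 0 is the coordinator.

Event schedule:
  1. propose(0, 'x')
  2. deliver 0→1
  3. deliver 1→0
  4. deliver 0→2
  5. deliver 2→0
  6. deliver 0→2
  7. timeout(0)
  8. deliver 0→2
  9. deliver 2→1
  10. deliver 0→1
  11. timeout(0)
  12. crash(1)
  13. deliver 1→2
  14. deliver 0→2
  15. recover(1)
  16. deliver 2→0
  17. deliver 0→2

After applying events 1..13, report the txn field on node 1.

1

[1] propose(0,'x') → N0(coor t1 [-])
[2] deliver 0→1 → N1(part t1 [-])
[3] deliver 1→0 → ∅
[4] deliver 0→2 → N2(part t1 [-])
[5] deliver 2→0 → N0(coor t1 [x])
[6] deliver 0→2 → N2(part t1 [x])
[7] timeout(0) → N0(coor t2 [x])
[8] deliver 0→2 → N2(part t2 [x])
[9] deliver 2→1 → ∅
[10] deliver 0→1 → N1(part t1 [x])
[11] timeout(0) → N0(coor t3 [x])
[12] crash(1) → N1(✗part t1 [x])
[13] deliver 1→2 → ∅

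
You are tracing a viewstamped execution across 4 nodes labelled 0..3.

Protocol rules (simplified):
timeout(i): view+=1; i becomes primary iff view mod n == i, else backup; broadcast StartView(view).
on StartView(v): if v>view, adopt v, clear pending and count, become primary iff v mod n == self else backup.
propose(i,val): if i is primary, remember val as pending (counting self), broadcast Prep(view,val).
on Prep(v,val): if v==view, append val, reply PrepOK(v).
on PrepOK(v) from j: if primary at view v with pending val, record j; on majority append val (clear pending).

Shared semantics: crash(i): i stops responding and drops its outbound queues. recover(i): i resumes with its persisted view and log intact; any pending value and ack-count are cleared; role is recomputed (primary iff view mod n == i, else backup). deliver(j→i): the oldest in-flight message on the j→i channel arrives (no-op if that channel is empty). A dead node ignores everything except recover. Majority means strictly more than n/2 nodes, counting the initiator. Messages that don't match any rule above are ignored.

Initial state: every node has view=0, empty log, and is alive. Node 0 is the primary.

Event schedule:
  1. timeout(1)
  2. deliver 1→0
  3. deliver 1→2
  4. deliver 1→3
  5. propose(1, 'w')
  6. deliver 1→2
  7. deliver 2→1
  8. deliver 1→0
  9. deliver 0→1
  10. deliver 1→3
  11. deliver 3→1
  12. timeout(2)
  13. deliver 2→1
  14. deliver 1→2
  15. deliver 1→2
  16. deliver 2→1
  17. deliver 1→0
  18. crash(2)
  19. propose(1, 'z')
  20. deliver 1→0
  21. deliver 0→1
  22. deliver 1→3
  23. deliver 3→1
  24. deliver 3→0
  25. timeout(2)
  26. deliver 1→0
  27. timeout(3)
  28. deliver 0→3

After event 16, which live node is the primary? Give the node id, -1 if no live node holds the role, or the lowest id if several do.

2

after 1 — timeout(1): n1:prim/v1/[-]
after 2 — deliver 1→0: n0:back/v1/[-]
after 3 — deliver 1→2: n2:back/v1/[-]
after 4 — deliver 1→3: n3:back/v1/[-]
after 5 — propose(1,'w'): ·
after 6 — deliver 1→2: n2:back/v1/[w]
after 7 — deliver 2→1: ·
after 8 — deliver 1→0: n0:back/v1/[w]
after 9 — deliver 0→1: n1:prim/v1/[w]
after 10 — deliver 1→3: n3:back/v1/[w]
after 11 — deliver 3→1: ·
after 12 — timeout(2): n2:prim/v2/[w]
after 13 — deliver 2→1: n1:back/v2/[w]
after 14 — deliver 1→2: ·
after 15 — deliver 1→2: ·
after 16 — deliver 2→1: ·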